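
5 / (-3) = -5 / 3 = -1.67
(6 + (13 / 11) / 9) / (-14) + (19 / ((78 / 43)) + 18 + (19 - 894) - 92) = -8459123 / 9009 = -938.96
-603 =-603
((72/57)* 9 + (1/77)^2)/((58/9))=11526147/6533758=1.76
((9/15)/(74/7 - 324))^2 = 441/120340900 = 0.00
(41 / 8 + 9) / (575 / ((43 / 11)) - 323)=-4859 / 60512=-0.08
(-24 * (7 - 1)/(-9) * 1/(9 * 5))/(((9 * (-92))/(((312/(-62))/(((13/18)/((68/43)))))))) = 2176/459885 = 0.00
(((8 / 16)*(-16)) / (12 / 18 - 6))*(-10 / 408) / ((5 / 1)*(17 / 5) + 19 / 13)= -13 / 6528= -0.00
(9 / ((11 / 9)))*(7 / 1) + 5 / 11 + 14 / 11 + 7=663 / 11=60.27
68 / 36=17 / 9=1.89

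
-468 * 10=-4680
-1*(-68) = 68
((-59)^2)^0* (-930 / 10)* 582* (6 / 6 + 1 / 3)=-72168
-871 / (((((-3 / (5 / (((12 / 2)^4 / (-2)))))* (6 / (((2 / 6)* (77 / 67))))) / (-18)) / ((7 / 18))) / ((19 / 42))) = 95095 / 209952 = 0.45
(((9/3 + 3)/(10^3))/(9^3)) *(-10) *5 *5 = -1/486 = -0.00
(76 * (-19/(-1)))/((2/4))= 2888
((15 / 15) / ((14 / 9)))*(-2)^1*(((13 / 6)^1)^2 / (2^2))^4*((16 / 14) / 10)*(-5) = 815730721 / 585252864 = 1.39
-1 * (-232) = 232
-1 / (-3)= 1 / 3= 0.33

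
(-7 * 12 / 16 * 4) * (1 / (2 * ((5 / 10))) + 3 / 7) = -30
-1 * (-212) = 212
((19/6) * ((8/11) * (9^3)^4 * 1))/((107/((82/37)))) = 586700290449864/43549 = 13472187431.40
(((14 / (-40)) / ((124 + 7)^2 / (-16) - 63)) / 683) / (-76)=-7 / 1178895565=-0.00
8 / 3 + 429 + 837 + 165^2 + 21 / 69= 1966084 / 69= 28493.97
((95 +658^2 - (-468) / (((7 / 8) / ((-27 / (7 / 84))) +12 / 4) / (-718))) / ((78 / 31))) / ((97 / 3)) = 77297296053 / 19593418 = 3945.06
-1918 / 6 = -959 / 3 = -319.67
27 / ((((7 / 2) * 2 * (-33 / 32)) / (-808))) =232704 / 77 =3022.13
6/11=0.55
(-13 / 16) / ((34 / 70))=-455 / 272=-1.67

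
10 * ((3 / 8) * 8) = 30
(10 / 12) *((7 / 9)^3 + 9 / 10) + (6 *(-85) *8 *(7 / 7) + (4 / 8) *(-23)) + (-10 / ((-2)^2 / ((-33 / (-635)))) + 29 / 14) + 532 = -27658150787 / 7776972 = -3556.42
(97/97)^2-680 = -679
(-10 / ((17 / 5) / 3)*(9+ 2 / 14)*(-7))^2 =92160000 / 289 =318892.73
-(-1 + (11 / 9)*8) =-79 / 9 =-8.78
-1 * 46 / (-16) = 23 / 8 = 2.88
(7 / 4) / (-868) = -0.00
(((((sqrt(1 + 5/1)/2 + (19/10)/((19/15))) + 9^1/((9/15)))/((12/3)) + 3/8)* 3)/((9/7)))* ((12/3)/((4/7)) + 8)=168.22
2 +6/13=32/13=2.46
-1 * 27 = -27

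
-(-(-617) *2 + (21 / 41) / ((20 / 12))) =-253033 / 205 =-1234.31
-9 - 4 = -13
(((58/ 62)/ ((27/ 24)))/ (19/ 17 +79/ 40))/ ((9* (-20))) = -7888/ 5280633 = -0.00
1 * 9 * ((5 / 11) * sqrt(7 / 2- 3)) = 2.89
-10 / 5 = -2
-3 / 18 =-1 / 6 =-0.17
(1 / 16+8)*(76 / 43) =57 / 4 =14.25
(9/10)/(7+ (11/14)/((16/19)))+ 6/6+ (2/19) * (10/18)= 1780553/1519335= 1.17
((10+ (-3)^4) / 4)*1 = 91 / 4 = 22.75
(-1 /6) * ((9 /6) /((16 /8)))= -1 /8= -0.12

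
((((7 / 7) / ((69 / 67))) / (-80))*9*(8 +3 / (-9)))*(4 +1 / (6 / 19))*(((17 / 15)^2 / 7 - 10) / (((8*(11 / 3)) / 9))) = 18.08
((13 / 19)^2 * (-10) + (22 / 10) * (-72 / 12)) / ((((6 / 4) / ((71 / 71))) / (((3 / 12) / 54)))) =-8069 / 146205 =-0.06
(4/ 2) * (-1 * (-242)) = 484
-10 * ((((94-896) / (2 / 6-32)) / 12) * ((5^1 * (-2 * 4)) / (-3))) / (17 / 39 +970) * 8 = -1668160 / 719093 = -2.32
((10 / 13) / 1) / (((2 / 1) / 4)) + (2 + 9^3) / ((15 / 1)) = 9803 / 195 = 50.27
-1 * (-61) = 61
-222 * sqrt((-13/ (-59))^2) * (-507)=24800.03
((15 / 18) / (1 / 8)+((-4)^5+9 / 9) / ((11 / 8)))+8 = -2188 / 3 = -729.33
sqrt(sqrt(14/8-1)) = sqrt(2) * 3^(1/4)/2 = 0.93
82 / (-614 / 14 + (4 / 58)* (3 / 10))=-41615 / 22247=-1.87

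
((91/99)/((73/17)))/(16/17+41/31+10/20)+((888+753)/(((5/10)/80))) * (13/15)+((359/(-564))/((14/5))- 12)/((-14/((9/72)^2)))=11297263664321203579/49646934070272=227552.09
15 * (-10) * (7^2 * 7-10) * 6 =-299700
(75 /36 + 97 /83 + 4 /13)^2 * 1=2124380281 /167650704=12.67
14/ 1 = 14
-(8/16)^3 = -1/8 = -0.12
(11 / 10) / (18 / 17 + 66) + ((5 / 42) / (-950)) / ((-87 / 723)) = 13457 / 771400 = 0.02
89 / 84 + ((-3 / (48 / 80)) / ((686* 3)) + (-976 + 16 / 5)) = -19998469 / 20580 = -971.74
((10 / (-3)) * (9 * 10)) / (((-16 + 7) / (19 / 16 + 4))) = 2075 / 12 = 172.92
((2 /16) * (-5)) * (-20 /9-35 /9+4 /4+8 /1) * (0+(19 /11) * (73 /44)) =-90155 /17424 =-5.17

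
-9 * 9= -81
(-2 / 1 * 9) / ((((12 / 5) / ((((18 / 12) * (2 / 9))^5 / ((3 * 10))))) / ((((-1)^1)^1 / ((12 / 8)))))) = 0.00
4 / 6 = 2 / 3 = 0.67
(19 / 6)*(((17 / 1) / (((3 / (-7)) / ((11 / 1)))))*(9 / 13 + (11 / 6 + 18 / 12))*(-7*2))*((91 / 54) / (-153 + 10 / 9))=-191332603 / 221454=-863.98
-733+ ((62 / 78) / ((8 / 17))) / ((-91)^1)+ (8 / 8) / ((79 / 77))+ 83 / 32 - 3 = -6571448795 / 8971872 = -732.45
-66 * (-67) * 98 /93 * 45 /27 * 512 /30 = 36979712 /279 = 132543.77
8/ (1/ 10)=80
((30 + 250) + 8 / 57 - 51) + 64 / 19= 13253 / 57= 232.51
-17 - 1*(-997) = 980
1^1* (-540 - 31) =-571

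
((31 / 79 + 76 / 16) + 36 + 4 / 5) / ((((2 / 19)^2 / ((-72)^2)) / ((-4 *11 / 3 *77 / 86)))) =-4376780637768 / 16985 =-257685053.74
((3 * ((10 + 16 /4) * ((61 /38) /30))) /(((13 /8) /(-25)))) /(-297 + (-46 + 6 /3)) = 8540 /84227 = 0.10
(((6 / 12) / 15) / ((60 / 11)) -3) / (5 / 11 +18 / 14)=-414953 / 241200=-1.72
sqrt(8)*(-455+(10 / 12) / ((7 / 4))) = -19090*sqrt(2) / 21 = -1285.59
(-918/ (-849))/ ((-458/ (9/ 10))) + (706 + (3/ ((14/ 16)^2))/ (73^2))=119472393513643/ 169224686470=706.00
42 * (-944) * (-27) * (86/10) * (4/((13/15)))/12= 46031328/13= 3540871.38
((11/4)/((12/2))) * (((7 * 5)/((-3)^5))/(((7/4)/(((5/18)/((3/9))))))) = -275/8748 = -0.03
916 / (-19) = -916 / 19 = -48.21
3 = 3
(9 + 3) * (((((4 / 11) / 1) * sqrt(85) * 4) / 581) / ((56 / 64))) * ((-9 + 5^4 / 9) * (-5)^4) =174080000 * sqrt(85) / 134211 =11958.32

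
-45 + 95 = 50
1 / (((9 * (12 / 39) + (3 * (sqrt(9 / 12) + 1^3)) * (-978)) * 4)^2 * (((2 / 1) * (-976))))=-5306133391 / 50237543157075859968 + 758120987 * sqrt(3) / 12559385789268964992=-0.00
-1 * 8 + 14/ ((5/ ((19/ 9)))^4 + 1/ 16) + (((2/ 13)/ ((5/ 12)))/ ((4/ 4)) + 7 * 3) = 59025812709/ 4273120865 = 13.81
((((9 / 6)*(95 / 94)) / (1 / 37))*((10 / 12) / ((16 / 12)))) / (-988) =-2775 / 78208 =-0.04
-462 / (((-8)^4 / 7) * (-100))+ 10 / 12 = 516851 / 614400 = 0.84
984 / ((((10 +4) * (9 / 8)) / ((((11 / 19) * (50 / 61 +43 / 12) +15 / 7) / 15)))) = 149827448 / 7666785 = 19.54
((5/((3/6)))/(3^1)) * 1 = 10/3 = 3.33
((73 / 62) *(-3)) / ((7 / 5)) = -1095 / 434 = -2.52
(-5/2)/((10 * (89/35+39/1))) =-35/5816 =-0.01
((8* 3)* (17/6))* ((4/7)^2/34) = 0.65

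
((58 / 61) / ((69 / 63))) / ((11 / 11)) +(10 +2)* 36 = 607314 / 1403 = 432.87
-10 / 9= -1.11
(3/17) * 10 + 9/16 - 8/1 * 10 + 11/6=-61885/816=-75.84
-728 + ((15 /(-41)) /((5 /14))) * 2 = -29932 /41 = -730.05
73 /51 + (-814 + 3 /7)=-289934 /357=-812.14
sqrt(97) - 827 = -817.15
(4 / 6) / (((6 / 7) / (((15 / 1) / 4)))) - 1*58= -661 / 12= -55.08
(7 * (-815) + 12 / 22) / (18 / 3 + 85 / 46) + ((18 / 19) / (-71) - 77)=-803.90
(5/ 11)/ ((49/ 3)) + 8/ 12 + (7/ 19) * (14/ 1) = 179803/ 30723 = 5.85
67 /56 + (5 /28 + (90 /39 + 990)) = 993.68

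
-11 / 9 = -1.22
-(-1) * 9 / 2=9 / 2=4.50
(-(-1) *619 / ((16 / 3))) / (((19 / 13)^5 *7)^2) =256003219363593 / 4806755946115984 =0.05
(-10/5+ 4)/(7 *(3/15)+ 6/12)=1.05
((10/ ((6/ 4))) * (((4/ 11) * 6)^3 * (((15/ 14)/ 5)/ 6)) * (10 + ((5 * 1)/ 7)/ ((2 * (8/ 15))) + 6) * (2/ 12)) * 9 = 4032720/ 65219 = 61.83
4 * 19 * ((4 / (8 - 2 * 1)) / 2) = 76 / 3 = 25.33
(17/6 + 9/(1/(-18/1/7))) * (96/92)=-3412/161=-21.19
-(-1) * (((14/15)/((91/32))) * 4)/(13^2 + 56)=256/43875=0.01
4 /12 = 1 /3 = 0.33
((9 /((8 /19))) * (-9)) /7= -1539 /56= -27.48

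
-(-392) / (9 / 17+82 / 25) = 166600 / 1619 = 102.90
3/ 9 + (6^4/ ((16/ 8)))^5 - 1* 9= 342764853755878/ 3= 114254951251959.33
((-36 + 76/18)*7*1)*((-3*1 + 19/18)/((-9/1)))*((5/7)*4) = -100100/729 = -137.31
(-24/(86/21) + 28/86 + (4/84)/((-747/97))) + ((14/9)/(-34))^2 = -3239341792/584827047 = -5.54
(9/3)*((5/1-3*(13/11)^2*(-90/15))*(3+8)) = 10941/11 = 994.64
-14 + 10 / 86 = -597 / 43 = -13.88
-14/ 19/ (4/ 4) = -0.74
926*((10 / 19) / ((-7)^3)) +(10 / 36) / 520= -17328203 / 12199824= -1.42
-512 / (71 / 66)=-33792 / 71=-475.94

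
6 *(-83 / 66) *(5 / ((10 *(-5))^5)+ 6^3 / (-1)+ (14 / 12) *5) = 3270718750249 / 2062500000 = 1585.80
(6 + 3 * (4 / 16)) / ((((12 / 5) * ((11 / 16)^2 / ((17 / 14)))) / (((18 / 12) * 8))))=73440 / 847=86.71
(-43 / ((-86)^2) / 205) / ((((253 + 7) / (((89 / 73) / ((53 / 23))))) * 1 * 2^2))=-2047 / 141877777600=-0.00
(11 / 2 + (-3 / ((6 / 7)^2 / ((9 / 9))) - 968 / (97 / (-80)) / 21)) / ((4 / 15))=1606515 / 10864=147.88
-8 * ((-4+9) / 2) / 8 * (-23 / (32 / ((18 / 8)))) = 1035 / 256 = 4.04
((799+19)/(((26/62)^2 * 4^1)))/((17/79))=5403.91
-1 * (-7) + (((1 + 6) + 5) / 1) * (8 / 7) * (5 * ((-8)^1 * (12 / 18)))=-2511 / 7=-358.71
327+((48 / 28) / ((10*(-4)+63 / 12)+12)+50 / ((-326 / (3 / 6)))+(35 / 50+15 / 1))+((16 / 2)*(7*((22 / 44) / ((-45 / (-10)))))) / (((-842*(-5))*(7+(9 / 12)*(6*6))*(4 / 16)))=11454922974254 / 33440331015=342.55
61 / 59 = 1.03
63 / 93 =21 / 31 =0.68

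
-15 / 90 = -1 / 6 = -0.17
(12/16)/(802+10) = 3/3248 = 0.00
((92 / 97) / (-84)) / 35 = -23 / 71295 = -0.00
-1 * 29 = -29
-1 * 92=-92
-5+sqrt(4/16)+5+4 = 9/2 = 4.50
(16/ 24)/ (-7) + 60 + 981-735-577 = -5693/ 21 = -271.10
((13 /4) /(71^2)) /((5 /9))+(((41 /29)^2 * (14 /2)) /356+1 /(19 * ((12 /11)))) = 38156899871 /430137742260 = 0.09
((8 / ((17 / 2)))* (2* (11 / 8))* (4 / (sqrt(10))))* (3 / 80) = 33* sqrt(10) / 850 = 0.12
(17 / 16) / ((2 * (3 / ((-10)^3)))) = -2125 / 12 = -177.08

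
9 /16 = 0.56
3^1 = 3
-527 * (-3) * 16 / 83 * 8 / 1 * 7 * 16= 22665216 / 83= 273074.89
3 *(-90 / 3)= -90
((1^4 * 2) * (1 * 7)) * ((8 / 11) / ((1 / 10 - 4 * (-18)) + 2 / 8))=2240 / 15917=0.14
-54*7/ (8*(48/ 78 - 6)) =351/ 40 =8.78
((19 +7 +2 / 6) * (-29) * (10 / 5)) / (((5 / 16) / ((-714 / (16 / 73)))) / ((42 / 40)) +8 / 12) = -417940257 / 182402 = -2291.31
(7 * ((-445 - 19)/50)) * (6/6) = -1624/25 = -64.96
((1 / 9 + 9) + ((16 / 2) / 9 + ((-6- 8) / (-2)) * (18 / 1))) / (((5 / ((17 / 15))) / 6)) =184.96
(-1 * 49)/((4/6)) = -147/2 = -73.50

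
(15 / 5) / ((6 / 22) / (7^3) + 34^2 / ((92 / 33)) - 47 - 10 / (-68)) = 0.01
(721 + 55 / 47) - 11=33425 / 47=711.17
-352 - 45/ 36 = -1413/ 4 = -353.25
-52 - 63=-115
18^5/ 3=629856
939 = 939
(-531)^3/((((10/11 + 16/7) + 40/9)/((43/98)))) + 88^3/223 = -142081560501749/16527868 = -8596484.47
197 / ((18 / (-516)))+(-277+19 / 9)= -53300 / 9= -5922.22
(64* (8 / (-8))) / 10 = -32 / 5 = -6.40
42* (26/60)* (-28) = -2548/5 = -509.60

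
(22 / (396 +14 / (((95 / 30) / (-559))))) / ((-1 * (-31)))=-0.00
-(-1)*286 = 286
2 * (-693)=-1386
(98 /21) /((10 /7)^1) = 49 /15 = 3.27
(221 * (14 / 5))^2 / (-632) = -2393209 / 3950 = -605.88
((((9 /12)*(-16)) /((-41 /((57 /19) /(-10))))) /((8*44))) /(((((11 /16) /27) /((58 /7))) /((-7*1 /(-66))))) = -2349 /272855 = -0.01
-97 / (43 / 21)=-2037 / 43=-47.37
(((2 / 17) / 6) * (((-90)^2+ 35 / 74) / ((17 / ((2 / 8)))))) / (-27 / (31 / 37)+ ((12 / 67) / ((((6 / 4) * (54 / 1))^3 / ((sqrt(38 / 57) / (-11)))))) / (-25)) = -5345030059679024658034059375 / 73743315198224129258451436376 -626737280015248875 * sqrt(6) / 682125665583573195640675786478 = -0.07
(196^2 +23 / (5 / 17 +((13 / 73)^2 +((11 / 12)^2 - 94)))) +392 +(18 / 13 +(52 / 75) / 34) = 779025077059128464 / 20073228387225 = 38809.16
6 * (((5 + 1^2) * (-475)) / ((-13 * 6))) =2850 / 13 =219.23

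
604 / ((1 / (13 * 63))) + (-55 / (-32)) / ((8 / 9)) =126637551 / 256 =494677.93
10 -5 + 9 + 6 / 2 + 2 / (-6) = 50 / 3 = 16.67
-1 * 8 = -8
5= 5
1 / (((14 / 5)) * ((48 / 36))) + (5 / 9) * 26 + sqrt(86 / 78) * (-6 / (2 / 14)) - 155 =-70705 / 504 - 14 * sqrt(1677) / 13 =-184.39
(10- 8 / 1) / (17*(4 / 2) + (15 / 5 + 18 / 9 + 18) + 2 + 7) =1 / 33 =0.03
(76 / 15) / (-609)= -76 / 9135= -0.01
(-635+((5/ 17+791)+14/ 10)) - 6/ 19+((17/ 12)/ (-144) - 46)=310798273/ 2790720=111.37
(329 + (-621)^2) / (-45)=-77194 / 9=-8577.11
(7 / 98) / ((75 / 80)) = 8 / 105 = 0.08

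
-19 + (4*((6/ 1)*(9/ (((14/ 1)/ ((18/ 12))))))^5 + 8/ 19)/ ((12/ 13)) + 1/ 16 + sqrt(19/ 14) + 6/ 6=sqrt(266)/ 14 + 860699839045/ 30655968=28077.26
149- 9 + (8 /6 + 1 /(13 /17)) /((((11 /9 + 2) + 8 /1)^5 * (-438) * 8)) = 22341951240329977 /159585366007184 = 140.00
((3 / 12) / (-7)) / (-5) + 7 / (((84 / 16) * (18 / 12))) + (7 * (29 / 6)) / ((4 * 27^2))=555799 / 612360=0.91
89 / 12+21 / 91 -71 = -9883 / 156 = -63.35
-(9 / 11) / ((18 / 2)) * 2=-0.18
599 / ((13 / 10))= 5990 / 13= 460.77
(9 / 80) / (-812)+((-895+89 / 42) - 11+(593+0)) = -310.88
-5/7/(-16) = 5/112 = 0.04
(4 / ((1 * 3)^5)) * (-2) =-0.03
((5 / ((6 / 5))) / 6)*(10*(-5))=-625 / 18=-34.72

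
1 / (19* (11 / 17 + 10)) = 17 / 3439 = 0.00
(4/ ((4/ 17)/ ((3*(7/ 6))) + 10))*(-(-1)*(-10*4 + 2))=-9044/ 599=-15.10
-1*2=-2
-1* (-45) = 45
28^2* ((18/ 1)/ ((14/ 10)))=10080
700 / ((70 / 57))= 570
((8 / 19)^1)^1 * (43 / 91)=344 / 1729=0.20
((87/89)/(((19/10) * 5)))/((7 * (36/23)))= 667/71022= 0.01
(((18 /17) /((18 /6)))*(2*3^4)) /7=972 /119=8.17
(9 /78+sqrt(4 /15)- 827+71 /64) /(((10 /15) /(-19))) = 39161565 /1664- 19 *sqrt(15) /5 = 23519.88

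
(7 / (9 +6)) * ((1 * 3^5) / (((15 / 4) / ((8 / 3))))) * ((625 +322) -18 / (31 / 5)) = 59002272 / 775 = 76131.96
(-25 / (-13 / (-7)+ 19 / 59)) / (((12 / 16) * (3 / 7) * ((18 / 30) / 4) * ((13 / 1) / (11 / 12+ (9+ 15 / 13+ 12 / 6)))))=-29473745 / 123201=-239.23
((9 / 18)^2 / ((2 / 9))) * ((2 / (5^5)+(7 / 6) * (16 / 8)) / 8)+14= 2865643 / 200000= 14.33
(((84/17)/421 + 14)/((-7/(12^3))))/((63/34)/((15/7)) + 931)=-247553280/66693557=-3.71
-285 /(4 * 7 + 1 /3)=-171 /17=-10.06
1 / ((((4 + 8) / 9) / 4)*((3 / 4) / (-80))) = -320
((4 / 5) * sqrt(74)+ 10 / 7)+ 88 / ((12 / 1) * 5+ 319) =4406 / 2653+ 4 * sqrt(74) / 5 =8.54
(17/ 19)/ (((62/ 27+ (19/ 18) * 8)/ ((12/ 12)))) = 459/ 5510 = 0.08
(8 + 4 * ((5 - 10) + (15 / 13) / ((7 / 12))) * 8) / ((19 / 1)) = -8072 / 1729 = -4.67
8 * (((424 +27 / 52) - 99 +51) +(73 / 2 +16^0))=43058 / 13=3312.15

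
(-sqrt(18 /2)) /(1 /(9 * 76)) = -2052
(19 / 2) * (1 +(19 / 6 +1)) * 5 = 2945 / 12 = 245.42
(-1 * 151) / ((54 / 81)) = -453 / 2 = -226.50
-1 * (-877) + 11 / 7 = 878.57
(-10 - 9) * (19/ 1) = -361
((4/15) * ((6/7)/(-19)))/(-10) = 4/3325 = 0.00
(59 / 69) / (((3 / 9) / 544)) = 32096 / 23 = 1395.48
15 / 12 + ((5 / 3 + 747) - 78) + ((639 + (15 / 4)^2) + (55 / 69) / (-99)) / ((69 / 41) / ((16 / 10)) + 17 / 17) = 1655342011 / 1671732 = 990.20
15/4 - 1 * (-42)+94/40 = 481/10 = 48.10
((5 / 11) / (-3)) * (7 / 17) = -35 / 561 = -0.06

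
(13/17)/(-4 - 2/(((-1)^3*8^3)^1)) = -3328/17391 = -0.19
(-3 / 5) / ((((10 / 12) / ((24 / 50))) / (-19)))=4104 / 625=6.57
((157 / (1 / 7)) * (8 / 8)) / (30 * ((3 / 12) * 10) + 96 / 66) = 12089 / 841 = 14.37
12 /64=3 /16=0.19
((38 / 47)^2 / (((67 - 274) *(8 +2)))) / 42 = -361 / 48012615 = -0.00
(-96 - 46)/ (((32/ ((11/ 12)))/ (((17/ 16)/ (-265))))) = 13277/ 814080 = 0.02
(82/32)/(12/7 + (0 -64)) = -287/6976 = -0.04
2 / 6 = 1 / 3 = 0.33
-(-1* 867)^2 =-751689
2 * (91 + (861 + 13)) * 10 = 19300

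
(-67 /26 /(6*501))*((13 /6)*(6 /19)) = -0.00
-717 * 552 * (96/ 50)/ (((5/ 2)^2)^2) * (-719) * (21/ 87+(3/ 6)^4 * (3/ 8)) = 1678386169008/ 453125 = 3704024.65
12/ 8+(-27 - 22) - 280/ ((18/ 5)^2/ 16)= -63695/ 162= -393.18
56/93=0.60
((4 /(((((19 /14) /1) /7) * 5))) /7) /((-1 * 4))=-14 /95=-0.15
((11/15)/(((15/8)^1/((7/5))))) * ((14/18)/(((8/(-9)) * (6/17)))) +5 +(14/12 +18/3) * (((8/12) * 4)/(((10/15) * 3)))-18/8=147799/13500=10.95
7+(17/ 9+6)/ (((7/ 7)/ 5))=418/ 9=46.44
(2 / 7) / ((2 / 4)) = 4 / 7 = 0.57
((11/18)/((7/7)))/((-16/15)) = -55/96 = -0.57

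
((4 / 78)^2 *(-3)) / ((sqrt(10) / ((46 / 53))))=-92 *sqrt(10) / 134355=-0.00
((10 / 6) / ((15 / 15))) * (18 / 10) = 3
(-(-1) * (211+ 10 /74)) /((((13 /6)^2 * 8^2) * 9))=1953 /25012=0.08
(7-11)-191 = -195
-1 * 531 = -531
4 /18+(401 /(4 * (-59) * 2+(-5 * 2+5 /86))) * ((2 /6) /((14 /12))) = -40490 /2611161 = -0.02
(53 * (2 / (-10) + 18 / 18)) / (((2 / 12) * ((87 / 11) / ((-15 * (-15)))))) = 209880 / 29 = 7237.24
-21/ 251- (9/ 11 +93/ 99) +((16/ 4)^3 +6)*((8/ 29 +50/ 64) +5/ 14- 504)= -35182.84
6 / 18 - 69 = -206 / 3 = -68.67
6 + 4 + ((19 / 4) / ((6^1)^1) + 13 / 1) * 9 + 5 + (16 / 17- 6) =18233 / 136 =134.07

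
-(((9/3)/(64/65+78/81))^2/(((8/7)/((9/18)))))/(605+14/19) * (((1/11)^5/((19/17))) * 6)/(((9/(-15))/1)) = 970207875/10190281897916384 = 0.00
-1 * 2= -2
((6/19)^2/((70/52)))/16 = 0.00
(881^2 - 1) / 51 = 258720 / 17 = 15218.82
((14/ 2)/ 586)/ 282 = 0.00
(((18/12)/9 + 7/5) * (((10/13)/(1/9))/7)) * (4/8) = 141/182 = 0.77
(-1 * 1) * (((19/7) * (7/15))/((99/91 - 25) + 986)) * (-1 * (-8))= -6916/656625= -0.01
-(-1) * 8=8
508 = 508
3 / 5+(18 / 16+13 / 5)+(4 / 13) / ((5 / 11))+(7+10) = 22.00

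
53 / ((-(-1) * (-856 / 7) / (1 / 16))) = -371 / 13696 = -0.03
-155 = -155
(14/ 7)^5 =32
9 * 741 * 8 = 53352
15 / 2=7.50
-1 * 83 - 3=-86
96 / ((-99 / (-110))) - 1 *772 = -1996 / 3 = -665.33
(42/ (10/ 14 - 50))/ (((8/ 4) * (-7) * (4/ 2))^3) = 1/ 25760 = 0.00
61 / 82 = 0.74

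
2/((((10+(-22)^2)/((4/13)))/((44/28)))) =44/22477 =0.00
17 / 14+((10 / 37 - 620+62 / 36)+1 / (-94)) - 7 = -623.80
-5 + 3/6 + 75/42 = -2.71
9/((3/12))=36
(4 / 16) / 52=1 / 208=0.00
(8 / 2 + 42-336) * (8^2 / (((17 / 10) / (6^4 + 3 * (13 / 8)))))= -241442400 / 17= -14202494.12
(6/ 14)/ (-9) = -1/ 21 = -0.05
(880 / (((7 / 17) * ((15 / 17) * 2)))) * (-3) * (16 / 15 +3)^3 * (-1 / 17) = 339563576 / 23625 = 14373.06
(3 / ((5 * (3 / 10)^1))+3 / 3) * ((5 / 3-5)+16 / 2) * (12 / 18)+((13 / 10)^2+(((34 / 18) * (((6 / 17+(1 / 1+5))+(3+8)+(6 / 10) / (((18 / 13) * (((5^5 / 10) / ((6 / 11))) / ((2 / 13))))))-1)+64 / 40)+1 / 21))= 377339029 / 8662500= 43.56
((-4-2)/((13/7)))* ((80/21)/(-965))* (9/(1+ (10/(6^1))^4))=11664/885677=0.01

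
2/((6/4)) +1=7/3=2.33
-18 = -18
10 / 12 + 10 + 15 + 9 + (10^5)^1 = 600209 / 6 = 100034.83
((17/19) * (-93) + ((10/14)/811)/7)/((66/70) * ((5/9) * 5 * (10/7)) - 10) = 23560224/1772035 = 13.30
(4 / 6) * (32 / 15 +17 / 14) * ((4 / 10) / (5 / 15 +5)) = 703 / 4200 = 0.17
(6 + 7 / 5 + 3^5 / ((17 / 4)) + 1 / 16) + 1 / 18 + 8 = 889781 / 12240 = 72.69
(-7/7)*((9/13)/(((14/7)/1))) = -9/26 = -0.35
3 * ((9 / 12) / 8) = 9 / 32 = 0.28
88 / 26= 3.38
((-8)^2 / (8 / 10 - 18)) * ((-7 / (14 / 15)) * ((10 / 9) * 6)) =8000 / 43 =186.05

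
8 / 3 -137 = -403 / 3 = -134.33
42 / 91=6 / 13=0.46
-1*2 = -2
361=361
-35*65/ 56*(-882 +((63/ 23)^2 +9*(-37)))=103799475/ 2116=49054.57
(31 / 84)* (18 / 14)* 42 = 279 / 14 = 19.93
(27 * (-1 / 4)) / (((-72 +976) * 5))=-27 / 18080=-0.00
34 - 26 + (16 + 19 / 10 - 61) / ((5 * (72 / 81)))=-679 / 400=-1.70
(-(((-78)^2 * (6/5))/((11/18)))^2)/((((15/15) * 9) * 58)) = -23985756288/87725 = -273419.85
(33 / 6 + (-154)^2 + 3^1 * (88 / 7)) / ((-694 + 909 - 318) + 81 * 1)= -30239 / 28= -1079.96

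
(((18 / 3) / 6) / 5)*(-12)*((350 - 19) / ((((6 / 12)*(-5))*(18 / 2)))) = 2648 / 75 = 35.31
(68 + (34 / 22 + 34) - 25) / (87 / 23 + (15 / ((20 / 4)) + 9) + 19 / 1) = 621 / 275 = 2.26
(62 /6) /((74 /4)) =62 /111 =0.56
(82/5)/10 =41/25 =1.64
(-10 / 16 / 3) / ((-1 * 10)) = 1 / 48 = 0.02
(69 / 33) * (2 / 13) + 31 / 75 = 7883 / 10725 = 0.74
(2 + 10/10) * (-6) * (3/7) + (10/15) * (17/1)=76/21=3.62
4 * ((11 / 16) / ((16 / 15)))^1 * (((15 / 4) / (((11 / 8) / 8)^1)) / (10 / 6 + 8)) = 675 / 116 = 5.82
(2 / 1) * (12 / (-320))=-3 / 40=-0.08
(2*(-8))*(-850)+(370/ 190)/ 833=13600.00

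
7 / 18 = 0.39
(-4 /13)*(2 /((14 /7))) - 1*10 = -134 /13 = -10.31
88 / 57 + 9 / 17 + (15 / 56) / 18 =75541 / 36176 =2.09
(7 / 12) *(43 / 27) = 301 / 324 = 0.93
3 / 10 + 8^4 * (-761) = -31170557 / 10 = -3117055.70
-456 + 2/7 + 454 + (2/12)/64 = -4601/2688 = -1.71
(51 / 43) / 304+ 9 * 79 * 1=9294243 / 13072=711.00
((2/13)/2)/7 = 1/91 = 0.01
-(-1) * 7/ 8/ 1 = 7/ 8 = 0.88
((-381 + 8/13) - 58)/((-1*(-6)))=-5699/78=-73.06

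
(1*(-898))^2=806404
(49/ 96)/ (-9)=-49/ 864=-0.06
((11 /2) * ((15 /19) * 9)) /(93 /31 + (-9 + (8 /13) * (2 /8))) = -19305 /2888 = -6.68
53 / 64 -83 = -5259 / 64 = -82.17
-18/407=-0.04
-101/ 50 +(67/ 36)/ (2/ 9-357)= -650297/ 321100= -2.03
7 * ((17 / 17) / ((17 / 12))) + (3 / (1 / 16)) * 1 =52.94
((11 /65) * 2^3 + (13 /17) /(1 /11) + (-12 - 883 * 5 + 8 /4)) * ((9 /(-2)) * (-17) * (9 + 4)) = -21954753 /5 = -4390950.60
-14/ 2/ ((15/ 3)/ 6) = -42/ 5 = -8.40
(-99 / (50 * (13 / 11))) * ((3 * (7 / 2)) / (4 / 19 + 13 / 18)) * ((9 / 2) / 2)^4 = -483.36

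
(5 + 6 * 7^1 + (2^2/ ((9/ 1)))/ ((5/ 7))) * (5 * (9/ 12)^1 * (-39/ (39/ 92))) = -49289/ 3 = -16429.67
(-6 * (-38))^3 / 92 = 2963088 / 23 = 128829.91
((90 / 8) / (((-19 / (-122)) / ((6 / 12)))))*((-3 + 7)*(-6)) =-16470 / 19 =-866.84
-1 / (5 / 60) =-12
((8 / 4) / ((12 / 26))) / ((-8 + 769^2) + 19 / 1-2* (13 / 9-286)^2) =351 / 34783690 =0.00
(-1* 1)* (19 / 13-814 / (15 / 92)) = 973259 / 195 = 4991.07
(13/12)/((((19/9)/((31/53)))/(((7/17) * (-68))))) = -8463/1007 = -8.40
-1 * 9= -9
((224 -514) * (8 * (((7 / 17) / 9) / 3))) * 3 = -16240 / 153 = -106.14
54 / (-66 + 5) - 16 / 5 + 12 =2414 / 305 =7.91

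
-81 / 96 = -27 / 32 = -0.84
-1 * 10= -10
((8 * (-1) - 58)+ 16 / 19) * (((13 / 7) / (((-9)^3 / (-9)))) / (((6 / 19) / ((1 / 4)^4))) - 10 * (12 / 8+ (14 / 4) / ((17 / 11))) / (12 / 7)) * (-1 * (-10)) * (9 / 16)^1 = 1006296789695 / 125024256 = 8048.81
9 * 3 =27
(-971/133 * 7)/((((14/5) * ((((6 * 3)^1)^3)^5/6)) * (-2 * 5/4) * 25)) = 971/3738763341631258214400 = 0.00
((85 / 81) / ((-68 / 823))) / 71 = -0.18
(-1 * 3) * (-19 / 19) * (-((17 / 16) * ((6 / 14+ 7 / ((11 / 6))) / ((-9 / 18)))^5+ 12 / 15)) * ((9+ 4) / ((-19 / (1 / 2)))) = -12394097208334959 / 257144494915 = -48198.96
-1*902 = -902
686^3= 322828856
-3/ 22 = -0.14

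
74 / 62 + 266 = 8283 / 31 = 267.19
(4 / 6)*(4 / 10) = 4 / 15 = 0.27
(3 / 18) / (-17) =-1 / 102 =-0.01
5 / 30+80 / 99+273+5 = 55237 / 198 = 278.97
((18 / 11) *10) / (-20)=-9 / 11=-0.82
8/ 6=4/ 3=1.33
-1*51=-51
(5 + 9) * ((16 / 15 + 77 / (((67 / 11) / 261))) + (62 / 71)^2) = 234153477278 / 5066205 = 46218.71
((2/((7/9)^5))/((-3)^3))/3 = -1458/16807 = -0.09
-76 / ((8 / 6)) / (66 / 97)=-1843 / 22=-83.77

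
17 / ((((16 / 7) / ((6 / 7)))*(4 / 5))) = 255 / 32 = 7.97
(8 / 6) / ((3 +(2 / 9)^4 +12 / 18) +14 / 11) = 96228 / 356657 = 0.27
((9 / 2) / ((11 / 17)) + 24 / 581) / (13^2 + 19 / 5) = 149035 / 3681216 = 0.04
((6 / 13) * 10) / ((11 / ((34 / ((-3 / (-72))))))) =48960 / 143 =342.38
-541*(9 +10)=-10279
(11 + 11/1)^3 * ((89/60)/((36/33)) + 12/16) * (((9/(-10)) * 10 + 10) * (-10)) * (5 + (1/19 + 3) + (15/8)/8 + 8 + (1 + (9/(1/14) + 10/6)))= -1069103827099/32832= -32562860.23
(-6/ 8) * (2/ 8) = -3/ 16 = -0.19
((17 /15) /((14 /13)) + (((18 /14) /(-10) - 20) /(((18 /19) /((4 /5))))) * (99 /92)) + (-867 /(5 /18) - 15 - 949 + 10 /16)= -396235171 /96600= -4101.81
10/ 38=5/ 19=0.26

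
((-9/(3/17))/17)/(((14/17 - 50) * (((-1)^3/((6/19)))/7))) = -1071/7942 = -0.13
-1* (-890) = 890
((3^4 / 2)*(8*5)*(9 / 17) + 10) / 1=14750 / 17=867.65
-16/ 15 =-1.07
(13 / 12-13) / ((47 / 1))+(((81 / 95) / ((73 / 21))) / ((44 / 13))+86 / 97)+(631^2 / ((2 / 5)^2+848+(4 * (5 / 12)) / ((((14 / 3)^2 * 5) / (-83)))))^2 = 2647583840287978538876399731 / 11978004983644216437030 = 221037.13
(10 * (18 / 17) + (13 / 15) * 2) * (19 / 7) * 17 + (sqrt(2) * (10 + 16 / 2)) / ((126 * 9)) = sqrt(2) / 63 + 59698 / 105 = 568.57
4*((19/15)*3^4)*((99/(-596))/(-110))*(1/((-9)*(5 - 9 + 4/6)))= 1539/74500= 0.02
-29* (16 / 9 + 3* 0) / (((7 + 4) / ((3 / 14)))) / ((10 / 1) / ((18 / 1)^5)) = -73063296 / 385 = -189774.79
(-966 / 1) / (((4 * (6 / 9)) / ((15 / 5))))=-4347 / 4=-1086.75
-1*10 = -10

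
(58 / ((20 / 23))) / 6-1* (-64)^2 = -245093 / 60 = -4084.88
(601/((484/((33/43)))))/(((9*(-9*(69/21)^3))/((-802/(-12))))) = -0.02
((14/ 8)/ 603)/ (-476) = -1/ 164016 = -0.00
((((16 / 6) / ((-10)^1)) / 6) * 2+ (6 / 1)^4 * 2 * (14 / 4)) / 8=102059 / 90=1133.99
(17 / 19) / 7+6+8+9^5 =59063.13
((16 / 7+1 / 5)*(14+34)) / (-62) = -2088 / 1085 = -1.92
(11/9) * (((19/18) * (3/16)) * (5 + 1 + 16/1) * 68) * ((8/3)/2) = 39083/81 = 482.51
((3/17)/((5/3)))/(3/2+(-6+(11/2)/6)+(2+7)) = 108/5525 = 0.02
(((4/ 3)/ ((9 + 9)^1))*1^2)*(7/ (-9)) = -0.06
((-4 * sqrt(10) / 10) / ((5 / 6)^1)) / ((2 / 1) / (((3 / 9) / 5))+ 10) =-3 * sqrt(10) / 250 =-0.04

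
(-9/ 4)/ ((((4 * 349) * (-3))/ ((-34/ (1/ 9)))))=-459/ 2792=-0.16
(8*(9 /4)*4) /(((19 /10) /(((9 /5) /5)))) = 1296 /95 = 13.64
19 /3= 6.33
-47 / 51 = -0.92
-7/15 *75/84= -0.42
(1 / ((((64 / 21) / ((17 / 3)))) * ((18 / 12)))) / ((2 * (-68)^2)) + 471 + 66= 28044295 / 52224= 537.00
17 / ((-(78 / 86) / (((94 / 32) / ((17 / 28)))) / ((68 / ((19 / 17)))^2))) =-4726286348 / 14079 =-335697.59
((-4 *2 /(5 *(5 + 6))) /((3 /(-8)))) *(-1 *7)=-448 /165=-2.72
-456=-456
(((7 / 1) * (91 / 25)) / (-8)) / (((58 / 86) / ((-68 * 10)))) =465647 / 145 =3211.36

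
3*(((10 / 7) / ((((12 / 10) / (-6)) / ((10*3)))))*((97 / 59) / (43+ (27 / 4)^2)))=-6984000 / 585221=-11.93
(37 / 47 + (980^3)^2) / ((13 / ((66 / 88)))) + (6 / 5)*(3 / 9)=624518878509120005443 / 12220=51106291203692308.14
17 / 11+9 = 116 / 11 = 10.55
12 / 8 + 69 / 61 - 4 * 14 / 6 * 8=-26365 / 366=-72.04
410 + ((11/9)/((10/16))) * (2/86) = 793438/1935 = 410.05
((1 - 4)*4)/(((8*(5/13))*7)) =-39/70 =-0.56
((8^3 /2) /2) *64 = 8192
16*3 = 48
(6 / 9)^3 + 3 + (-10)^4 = 270089 / 27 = 10003.30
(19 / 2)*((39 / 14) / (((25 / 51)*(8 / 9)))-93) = -4607481 / 5600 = -822.76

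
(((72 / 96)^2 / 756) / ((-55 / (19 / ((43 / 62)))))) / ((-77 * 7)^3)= 589 / 248866656820320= 0.00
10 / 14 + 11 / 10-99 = -6803 / 70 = -97.19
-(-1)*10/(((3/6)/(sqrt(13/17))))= 20*sqrt(221)/17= 17.49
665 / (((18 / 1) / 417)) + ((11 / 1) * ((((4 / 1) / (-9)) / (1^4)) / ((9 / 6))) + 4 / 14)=5822281 / 378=15402.86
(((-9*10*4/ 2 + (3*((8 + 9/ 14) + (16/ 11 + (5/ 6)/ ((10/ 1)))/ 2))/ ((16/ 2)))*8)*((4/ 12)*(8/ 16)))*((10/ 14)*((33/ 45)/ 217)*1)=-0.57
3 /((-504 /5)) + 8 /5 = 1319 /840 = 1.57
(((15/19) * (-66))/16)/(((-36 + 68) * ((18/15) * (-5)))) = 165/9728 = 0.02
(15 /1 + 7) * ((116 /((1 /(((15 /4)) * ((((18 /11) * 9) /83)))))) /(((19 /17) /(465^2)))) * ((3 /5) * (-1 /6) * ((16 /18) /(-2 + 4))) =-23025367800 /1577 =-14600740.52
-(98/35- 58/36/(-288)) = -72721/25920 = -2.81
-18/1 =-18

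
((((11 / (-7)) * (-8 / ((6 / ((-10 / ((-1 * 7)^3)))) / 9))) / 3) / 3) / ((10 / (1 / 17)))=44 / 122451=0.00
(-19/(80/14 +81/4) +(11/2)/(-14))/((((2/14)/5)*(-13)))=8805/2908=3.03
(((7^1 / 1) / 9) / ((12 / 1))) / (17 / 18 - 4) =-0.02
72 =72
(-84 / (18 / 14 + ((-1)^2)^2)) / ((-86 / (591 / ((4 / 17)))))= 1476909 / 1376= 1073.34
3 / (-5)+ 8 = 37 / 5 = 7.40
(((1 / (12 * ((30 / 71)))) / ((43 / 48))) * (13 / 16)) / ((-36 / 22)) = -10153 / 92880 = -0.11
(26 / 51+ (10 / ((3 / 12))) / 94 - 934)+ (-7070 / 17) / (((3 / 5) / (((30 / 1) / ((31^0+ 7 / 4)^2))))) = -1068119276 / 290037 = -3682.70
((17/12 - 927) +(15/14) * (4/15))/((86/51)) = -548.72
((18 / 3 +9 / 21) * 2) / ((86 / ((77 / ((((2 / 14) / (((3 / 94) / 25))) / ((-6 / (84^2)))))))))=-99 / 1131760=-0.00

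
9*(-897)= -8073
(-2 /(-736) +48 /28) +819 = 2114167 /2576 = 820.72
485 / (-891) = -485 / 891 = -0.54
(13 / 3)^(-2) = 9 / 169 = 0.05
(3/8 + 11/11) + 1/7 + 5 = 365/56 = 6.52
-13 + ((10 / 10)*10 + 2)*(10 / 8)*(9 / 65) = -142 / 13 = -10.92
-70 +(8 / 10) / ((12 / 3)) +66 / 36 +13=-1649 / 30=-54.97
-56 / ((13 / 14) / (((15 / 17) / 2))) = -26.61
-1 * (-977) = 977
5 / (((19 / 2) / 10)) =100 / 19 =5.26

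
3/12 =1/4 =0.25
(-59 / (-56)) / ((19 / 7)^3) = 0.05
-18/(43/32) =-576/43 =-13.40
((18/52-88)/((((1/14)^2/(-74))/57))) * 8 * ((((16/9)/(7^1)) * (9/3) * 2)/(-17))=-51964334.91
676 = 676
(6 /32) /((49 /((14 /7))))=3 /392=0.01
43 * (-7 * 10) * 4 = -12040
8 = 8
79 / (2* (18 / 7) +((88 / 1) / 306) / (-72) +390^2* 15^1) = 1522962 / 43982856067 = 0.00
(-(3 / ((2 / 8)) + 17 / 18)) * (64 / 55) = -7456 / 495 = -15.06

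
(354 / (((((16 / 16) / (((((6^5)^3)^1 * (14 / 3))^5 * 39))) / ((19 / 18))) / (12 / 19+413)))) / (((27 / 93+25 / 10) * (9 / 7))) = 14783850303133591043267020202686091700102934606257772919901454130479104 / 173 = 85455782099038098515994340000000000000000000000000000000000000000000.00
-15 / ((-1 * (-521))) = -15 / 521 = -0.03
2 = 2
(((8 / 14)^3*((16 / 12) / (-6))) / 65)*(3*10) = -256 / 13377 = -0.02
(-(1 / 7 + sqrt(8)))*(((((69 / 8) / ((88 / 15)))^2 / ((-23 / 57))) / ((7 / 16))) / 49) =2654775 / 74373376 + 2654775*sqrt(2) / 5312384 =0.74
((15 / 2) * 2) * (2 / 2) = 15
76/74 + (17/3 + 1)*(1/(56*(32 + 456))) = 779033/758352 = 1.03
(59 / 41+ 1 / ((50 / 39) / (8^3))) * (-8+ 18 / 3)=-821638 / 1025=-801.60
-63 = -63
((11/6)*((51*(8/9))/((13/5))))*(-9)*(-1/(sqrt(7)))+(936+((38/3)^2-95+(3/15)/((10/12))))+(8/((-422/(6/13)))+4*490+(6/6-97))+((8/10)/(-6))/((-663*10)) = 3740*sqrt(7)/91+2004439864/699465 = 2974.41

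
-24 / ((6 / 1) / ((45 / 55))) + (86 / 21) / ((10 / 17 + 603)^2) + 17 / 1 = 333868905085 / 24321555951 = 13.73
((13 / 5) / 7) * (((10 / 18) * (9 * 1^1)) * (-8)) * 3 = -44.57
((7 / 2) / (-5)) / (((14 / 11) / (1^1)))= -11 / 20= -0.55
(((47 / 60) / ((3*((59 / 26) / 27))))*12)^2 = 120956004 / 87025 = 1389.90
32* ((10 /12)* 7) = 560 /3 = 186.67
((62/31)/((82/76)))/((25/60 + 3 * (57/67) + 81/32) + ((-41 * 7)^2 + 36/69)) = 11243136/499635480799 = 0.00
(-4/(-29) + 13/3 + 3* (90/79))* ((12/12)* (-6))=-108442/2291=-47.33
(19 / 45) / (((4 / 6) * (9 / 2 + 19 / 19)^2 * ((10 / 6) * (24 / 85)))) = 323 / 7260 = 0.04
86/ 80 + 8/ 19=1.50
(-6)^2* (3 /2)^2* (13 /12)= 351 /4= 87.75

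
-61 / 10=-6.10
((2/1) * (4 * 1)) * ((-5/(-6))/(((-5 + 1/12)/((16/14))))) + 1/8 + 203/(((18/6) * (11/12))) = 2631071/36344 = 72.39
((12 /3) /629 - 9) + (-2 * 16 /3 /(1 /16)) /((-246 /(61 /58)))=-55624325 /6730929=-8.26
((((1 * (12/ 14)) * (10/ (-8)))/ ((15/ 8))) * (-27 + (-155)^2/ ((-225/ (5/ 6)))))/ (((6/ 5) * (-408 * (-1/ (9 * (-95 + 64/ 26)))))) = -112.74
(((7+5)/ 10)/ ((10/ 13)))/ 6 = 13/ 50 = 0.26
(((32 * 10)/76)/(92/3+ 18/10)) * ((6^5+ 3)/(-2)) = -4667400/9253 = -504.42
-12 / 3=-4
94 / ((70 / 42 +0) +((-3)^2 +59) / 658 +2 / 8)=371112 / 7975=46.53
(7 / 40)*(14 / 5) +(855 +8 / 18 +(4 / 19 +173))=17598379 / 17100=1029.14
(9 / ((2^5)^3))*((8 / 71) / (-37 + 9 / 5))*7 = -315 / 51183616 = -0.00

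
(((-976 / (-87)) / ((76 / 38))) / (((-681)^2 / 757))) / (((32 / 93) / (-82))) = -2.18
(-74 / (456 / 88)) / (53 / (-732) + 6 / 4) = -18056 / 1805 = -10.00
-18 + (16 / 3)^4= 64078 / 81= 791.09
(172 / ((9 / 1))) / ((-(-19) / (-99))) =-1892 / 19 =-99.58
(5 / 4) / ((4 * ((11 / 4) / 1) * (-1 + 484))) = 5 / 21252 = 0.00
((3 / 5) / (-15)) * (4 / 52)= -1 / 325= -0.00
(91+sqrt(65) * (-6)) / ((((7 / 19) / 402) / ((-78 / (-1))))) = 7744932-3574584 * sqrt(65) / 7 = 3627900.92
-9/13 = -0.69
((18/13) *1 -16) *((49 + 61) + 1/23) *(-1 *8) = 3847120/299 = 12866.62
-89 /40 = -2.22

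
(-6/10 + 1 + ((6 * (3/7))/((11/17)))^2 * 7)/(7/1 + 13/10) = 939748/70301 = 13.37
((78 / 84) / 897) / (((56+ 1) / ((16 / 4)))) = 2 / 27531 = 0.00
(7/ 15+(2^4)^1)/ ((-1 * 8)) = -247/ 120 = -2.06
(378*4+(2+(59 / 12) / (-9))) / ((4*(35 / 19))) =3105607 / 15120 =205.40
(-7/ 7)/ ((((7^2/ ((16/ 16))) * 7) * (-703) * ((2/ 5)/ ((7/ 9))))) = 5/ 620046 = 0.00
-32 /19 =-1.68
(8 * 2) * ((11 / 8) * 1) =22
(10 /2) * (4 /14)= 10 /7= 1.43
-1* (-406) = 406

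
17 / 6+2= 29 / 6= 4.83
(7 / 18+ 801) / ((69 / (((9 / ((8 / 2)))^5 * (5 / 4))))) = 157737375 / 188416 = 837.18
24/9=8/3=2.67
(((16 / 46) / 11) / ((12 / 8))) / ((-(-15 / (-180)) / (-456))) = 29184 / 253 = 115.35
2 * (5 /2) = 5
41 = 41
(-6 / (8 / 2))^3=-27 / 8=-3.38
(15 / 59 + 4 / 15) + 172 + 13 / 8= 1232953 / 7080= 174.15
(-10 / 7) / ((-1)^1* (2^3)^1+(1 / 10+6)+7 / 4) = 9.52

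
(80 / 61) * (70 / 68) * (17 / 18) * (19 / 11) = 13300 / 6039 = 2.20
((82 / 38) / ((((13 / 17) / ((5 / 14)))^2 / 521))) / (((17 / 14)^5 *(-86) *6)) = -366341150 / 2035057947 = -0.18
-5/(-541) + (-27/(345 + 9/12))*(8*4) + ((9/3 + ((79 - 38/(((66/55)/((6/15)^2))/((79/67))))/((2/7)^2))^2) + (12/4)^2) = 3225381735558188681/4030419920400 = 800259.48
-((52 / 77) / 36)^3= -0.00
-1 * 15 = -15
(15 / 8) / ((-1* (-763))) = 15 / 6104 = 0.00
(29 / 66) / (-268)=-29 / 17688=-0.00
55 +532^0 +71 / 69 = 3935 / 69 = 57.03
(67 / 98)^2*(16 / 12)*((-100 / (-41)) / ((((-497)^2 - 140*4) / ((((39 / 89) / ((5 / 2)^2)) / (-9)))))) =-933712 / 19432809493209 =-0.00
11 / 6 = 1.83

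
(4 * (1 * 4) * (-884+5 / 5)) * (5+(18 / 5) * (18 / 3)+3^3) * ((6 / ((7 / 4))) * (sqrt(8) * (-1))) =181742592 * sqrt(2) / 35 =7343509.67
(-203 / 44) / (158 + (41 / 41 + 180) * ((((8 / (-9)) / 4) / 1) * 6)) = 609 / 11000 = 0.06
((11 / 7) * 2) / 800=11 / 2800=0.00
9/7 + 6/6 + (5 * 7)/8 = 373/56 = 6.66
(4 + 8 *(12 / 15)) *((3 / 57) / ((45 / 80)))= 832 / 855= 0.97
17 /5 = 3.40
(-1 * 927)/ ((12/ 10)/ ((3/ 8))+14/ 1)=-53.90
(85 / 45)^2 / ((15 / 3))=0.71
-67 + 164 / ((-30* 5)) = -5107 / 75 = -68.09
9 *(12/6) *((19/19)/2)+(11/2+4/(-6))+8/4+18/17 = 1723/102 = 16.89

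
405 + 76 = 481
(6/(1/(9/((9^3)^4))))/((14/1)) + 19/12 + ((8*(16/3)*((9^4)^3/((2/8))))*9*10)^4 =103731270299430596217915099083086589845755415861772222455234519820936565337/292889889684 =354164735462008103536484900000000000000000000000000000000000000.00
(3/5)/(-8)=-3/40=-0.08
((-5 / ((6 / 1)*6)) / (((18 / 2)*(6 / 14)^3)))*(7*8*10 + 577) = -649985 / 2916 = -222.90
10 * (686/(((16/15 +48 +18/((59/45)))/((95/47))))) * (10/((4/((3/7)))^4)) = 170251875/585083072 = 0.29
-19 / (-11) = 19 / 11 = 1.73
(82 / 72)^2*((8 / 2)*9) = 1681 / 36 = 46.69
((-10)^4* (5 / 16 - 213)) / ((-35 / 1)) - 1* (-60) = 425795 / 7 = 60827.86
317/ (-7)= -317/ 7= -45.29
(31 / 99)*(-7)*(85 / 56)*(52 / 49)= -3.53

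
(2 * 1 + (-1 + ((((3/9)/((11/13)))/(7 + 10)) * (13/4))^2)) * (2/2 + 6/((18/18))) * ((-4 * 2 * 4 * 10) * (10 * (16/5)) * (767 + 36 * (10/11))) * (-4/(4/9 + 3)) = 798315594657280/11924429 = 66947909.59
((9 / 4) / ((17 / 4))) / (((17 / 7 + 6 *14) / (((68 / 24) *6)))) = 63 / 605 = 0.10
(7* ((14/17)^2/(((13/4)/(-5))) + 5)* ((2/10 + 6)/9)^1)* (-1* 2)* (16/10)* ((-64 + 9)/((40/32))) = 151393088/56355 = 2686.42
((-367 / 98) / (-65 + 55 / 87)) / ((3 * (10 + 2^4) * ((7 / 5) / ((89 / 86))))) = 947227 / 1717963520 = 0.00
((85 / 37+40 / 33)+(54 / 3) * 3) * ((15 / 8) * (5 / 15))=35.94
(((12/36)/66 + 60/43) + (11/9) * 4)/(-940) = -17849/2667720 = -0.01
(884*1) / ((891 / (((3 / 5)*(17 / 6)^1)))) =7514 / 4455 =1.69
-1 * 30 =-30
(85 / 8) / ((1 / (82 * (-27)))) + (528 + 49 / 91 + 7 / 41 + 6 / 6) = -49023295 / 2132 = -22994.04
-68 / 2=-34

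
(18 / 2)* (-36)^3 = -419904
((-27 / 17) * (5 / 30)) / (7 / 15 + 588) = -135 / 300118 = -0.00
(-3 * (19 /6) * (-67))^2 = 1620529 /4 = 405132.25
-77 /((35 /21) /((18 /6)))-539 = -3388 /5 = -677.60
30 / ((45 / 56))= 112 / 3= 37.33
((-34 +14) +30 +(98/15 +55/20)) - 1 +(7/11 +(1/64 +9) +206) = 2470357/10560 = 233.94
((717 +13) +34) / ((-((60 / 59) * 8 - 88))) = 11269 / 1178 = 9.57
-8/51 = -0.16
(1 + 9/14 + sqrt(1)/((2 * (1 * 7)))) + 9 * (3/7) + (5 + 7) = 123/7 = 17.57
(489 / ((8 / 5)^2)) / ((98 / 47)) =574575 / 6272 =91.61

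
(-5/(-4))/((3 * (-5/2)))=-0.17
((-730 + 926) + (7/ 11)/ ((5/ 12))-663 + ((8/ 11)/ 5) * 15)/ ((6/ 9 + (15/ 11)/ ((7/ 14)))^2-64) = 2522619/ 285760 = 8.83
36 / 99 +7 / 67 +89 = 65938 / 737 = 89.47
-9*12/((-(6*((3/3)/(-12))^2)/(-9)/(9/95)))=-209952/95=-2210.02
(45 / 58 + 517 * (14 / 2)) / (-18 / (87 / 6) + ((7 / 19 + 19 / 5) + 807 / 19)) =19944965 / 250158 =79.73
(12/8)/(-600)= -1/400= -0.00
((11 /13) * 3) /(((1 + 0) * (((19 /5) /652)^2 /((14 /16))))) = 306871950 /4693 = 65389.29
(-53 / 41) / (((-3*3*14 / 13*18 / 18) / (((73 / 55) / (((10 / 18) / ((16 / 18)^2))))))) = 1609504 / 6392925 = 0.25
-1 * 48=-48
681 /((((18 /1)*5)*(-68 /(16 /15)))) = -454 /3825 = -0.12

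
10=10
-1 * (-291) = 291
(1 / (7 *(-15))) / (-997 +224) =1 / 81165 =0.00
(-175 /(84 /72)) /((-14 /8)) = 600 /7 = 85.71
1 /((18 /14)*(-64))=-7 /576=-0.01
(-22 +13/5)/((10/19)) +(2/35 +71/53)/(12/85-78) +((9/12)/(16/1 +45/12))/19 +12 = -1145963794301/46067153475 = -24.88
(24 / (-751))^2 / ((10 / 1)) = 288 / 2820005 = 0.00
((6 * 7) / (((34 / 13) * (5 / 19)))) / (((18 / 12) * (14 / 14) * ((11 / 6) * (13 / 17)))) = 1596 / 55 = 29.02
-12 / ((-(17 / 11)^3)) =15972 / 4913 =3.25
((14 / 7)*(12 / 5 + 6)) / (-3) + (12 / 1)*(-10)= -628 / 5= -125.60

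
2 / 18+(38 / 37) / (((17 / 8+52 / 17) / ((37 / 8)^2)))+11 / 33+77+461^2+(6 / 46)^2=951469364737 / 4475340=212602.70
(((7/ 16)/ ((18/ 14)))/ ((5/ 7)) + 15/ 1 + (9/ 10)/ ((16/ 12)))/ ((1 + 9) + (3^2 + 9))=11629/ 20160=0.58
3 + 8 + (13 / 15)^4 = 585436 / 50625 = 11.56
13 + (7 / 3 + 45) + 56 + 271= 1162 / 3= 387.33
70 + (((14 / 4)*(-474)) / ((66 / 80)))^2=489302870 / 121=4043825.37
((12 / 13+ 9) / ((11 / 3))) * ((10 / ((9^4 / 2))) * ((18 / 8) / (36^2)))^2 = 1075 / 14182689261312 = 0.00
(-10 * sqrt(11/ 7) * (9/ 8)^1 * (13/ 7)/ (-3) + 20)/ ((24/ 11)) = 715 * sqrt(77)/ 1568 + 55/ 6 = 13.17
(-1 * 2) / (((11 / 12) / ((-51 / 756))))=34 / 231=0.15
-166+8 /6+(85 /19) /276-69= -408421 /1748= -233.65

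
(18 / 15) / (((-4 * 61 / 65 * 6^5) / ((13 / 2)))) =-169 / 632448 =-0.00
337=337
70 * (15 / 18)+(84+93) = 706 / 3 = 235.33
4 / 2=2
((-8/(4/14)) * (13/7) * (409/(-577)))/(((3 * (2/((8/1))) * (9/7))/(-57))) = -11314576/5193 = -2178.81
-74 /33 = -2.24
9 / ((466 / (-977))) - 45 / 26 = -62397 / 3029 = -20.60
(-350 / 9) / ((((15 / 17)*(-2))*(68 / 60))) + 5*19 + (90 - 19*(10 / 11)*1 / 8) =80105 / 396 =202.29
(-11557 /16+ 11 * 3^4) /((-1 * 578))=-2699 /9248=-0.29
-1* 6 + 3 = -3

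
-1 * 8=-8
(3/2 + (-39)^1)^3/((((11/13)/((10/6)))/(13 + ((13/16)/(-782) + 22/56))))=-10721121328125/7707392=-1391018.04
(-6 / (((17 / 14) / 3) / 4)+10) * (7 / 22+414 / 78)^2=-1084741139 / 695266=-1560.18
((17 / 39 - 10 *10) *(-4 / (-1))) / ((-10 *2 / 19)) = 73777 / 195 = 378.34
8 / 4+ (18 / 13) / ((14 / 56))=98 / 13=7.54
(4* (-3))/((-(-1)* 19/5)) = -60/19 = -3.16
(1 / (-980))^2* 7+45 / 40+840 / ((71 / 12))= 1393934921 / 9741200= 143.10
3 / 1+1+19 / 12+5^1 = 127 / 12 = 10.58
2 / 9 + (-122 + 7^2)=-655 / 9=-72.78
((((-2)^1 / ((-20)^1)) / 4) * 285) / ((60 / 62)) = 7.36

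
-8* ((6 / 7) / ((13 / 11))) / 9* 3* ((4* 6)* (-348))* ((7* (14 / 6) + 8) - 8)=3429888 / 13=263837.54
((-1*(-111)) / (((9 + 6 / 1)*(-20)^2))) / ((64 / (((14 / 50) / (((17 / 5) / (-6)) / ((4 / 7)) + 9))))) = 777 / 76880000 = 0.00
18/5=3.60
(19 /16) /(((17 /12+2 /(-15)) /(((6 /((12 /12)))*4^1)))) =1710 /77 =22.21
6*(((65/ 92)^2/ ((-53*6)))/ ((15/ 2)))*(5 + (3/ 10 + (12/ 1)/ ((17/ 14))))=-436189/ 22878192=-0.02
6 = 6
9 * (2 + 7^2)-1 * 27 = 432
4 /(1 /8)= 32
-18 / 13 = -1.38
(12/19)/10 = 6/95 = 0.06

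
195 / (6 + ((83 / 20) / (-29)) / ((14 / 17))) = 1583400 / 47309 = 33.47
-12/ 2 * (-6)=36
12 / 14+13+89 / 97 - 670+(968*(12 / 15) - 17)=346883 / 3395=102.17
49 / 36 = 1.36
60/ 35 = 12/ 7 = 1.71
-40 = -40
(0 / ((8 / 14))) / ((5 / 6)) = 0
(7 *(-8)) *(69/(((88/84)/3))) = -11065.09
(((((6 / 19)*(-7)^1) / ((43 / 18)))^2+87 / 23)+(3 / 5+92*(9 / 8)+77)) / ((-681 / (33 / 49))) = -313665968297 / 1707630433810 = -0.18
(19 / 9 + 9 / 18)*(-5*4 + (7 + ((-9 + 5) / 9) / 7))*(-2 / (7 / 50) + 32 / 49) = 465.01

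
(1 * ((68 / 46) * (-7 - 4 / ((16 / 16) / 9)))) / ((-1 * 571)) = 1462 / 13133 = 0.11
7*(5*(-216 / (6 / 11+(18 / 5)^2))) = -346500 / 619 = -559.77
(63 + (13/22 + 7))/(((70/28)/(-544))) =-844832/55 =-15360.58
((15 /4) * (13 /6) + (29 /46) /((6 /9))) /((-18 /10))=-8345 /1656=-5.04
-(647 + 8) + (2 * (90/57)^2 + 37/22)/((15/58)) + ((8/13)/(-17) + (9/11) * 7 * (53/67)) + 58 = -499837636919/881978955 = -566.72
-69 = -69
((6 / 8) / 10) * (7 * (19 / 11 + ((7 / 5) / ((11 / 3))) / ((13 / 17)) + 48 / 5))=22197 / 3575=6.21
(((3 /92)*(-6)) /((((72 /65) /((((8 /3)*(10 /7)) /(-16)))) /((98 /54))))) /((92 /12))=2275 /228528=0.01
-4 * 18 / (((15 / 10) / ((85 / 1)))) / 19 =-4080 / 19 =-214.74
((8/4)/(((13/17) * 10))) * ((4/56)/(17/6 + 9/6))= 51/11830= 0.00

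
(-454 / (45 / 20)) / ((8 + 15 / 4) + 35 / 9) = -7264 / 563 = -12.90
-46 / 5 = -9.20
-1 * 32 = -32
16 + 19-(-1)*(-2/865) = 30273/865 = 35.00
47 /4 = 11.75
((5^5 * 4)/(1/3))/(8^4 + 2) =6250/683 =9.15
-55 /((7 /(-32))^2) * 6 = -6896.33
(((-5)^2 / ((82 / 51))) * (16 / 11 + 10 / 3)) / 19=33575 / 8569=3.92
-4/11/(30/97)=-1.18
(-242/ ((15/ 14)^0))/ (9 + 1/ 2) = -484/ 19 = -25.47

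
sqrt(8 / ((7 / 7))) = 2 * sqrt(2) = 2.83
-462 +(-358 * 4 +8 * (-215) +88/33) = -10834/3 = -3611.33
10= 10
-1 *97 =-97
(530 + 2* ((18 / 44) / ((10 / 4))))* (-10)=-58336 / 11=-5303.27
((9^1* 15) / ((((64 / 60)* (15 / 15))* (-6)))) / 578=-675 / 18496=-0.04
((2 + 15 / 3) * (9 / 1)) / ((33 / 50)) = 1050 / 11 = 95.45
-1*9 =-9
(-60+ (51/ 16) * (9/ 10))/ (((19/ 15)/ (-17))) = 466191/ 608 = 766.76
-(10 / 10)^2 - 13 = -14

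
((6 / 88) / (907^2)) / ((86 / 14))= 21 / 1556451908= 0.00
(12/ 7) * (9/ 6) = 18/ 7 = 2.57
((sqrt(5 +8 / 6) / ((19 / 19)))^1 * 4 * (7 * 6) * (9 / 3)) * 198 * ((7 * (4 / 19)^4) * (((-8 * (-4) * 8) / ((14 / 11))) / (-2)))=-5994971136 * sqrt(57) / 130321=-347304.27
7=7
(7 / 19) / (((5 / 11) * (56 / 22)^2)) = 1331 / 10640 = 0.13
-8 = -8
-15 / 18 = -5 / 6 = -0.83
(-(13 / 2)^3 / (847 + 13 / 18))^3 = -7730680042917 / 227383105214656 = -0.03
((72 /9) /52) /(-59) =-2 /767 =-0.00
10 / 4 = 5 / 2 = 2.50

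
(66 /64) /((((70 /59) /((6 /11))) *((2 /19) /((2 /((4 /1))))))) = 10089 /4480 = 2.25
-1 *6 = -6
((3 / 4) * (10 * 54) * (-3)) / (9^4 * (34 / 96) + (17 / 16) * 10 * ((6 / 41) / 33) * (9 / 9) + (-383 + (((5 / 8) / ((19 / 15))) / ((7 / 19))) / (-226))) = -3467522520 / 5538699953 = -0.63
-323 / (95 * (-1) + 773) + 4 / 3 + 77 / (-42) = -0.98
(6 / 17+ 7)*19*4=9500 / 17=558.82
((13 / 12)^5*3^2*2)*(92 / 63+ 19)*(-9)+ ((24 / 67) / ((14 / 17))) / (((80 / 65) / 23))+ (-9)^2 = -31488116879 / 6483456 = -4856.69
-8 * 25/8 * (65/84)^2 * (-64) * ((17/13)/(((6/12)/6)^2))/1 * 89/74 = 393380000/1813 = 216977.39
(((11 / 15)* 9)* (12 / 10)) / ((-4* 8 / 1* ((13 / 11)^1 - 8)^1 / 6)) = 1089 / 5000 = 0.22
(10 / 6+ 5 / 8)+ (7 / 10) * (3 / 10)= 1501 / 600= 2.50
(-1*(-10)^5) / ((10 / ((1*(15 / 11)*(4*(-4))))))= -2400000 / 11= -218181.82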